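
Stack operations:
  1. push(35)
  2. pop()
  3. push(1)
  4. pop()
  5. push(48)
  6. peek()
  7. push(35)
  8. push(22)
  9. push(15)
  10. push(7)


push(35) -> [35]
pop()->35, []
push(1) -> [1]
pop()->1, []
push(48) -> [48]
peek()->48
push(35) -> [48, 35]
push(22) -> [48, 35, 22]
push(15) -> [48, 35, 22, 15]
push(7) -> [48, 35, 22, 15, 7]

Final stack: [48, 35, 22, 15, 7]


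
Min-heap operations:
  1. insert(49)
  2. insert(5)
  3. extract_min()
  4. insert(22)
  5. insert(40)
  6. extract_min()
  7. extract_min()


insert(49) -> [49]
insert(5) -> [5, 49]
extract_min()->5, [49]
insert(22) -> [22, 49]
insert(40) -> [22, 49, 40]
extract_min()->22, [40, 49]
extract_min()->40, [49]

Final heap: [49]


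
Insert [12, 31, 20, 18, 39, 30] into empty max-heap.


Insert 12: [12]
Insert 31: [31, 12]
Insert 20: [31, 12, 20]
Insert 18: [31, 18, 20, 12]
Insert 39: [39, 31, 20, 12, 18]
Insert 30: [39, 31, 30, 12, 18, 20]

Final heap: [39, 31, 30, 12, 18, 20]


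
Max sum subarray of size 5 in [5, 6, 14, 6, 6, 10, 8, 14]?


[0:5]: 37
[1:6]: 42
[2:7]: 44
[3:8]: 44

Max: 44 at [2:7]


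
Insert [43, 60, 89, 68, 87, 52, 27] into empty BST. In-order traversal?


Insert 43: root
Insert 60: R from 43
Insert 89: R from 43 -> R from 60
Insert 68: R from 43 -> R from 60 -> L from 89
Insert 87: R from 43 -> R from 60 -> L from 89 -> R from 68
Insert 52: R from 43 -> L from 60
Insert 27: L from 43

In-order: [27, 43, 52, 60, 68, 87, 89]


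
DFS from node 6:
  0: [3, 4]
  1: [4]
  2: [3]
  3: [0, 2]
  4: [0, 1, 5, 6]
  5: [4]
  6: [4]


Visit 6, push [4]
Visit 4, push [5, 1, 0]
Visit 0, push [3]
Visit 3, push [2]
Visit 2, push []
Visit 1, push []
Visit 5, push []

DFS order: [6, 4, 0, 3, 2, 1, 5]


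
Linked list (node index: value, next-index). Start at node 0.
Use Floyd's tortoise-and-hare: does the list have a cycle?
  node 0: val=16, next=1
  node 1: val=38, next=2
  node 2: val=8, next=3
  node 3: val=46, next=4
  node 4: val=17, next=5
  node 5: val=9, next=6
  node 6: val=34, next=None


Floyd's tortoise (slow, +1) and hare (fast, +2):
  init: slow=0, fast=0
  step 1: slow=1, fast=2
  step 2: slow=2, fast=4
  step 3: slow=3, fast=6
  step 4: fast -> None, no cycle

Cycle: no


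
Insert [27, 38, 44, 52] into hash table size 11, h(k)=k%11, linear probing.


Insert 27: h=5 -> slot 5
Insert 38: h=5, 1 probes -> slot 6
Insert 44: h=0 -> slot 0
Insert 52: h=8 -> slot 8

Table: [44, None, None, None, None, 27, 38, None, 52, None, None]


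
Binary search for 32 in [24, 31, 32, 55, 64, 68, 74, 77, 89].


Step 1: lo=0, hi=8, mid=4, val=64
Step 2: lo=0, hi=3, mid=1, val=31
Step 3: lo=2, hi=3, mid=2, val=32

Found at index 2


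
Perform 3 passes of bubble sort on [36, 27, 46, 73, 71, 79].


Initial: [36, 27, 46, 73, 71, 79]
Pass 1: [27, 36, 46, 71, 73, 79] (2 swaps)
Pass 2: [27, 36, 46, 71, 73, 79] (0 swaps)
Pass 3: [27, 36, 46, 71, 73, 79] (0 swaps)

After 3 passes: [27, 36, 46, 71, 73, 79]


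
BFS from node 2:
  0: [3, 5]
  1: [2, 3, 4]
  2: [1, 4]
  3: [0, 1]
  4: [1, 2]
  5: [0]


Visit 2, enqueue [1, 4]
Visit 1, enqueue [3]
Visit 4, enqueue []
Visit 3, enqueue [0]
Visit 0, enqueue [5]
Visit 5, enqueue []

BFS order: [2, 1, 4, 3, 0, 5]


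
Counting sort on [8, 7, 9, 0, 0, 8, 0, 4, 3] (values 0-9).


Input: [8, 7, 9, 0, 0, 8, 0, 4, 3]
Counts: [3, 0, 0, 1, 1, 0, 0, 1, 2, 1]

Sorted: [0, 0, 0, 3, 4, 7, 8, 8, 9]


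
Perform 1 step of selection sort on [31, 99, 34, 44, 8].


Initial: [31, 99, 34, 44, 8]
Step 1: min=8 at 4
  Swap: [8, 99, 34, 44, 31]

After 1 step: [8, 99, 34, 44, 31]


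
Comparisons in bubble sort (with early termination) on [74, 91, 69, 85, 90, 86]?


Algorithm: bubble sort (with early termination)
Input: [74, 91, 69, 85, 90, 86]
Sorted: [69, 74, 85, 86, 90, 91]

12


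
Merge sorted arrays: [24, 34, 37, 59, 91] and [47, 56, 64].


Take 24 from A
Take 34 from A
Take 37 from A
Take 47 from B
Take 56 from B
Take 59 from A
Take 64 from B

Merged: [24, 34, 37, 47, 56, 59, 64, 91]


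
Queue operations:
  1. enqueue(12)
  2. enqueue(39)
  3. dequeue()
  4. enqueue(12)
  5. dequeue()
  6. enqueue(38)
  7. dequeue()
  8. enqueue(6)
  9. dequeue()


enqueue(12) -> [12]
enqueue(39) -> [12, 39]
dequeue()->12, [39]
enqueue(12) -> [39, 12]
dequeue()->39, [12]
enqueue(38) -> [12, 38]
dequeue()->12, [38]
enqueue(6) -> [38, 6]
dequeue()->38, [6]

Final queue: [6]


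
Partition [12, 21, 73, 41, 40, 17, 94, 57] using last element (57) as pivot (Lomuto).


Pivot: 57
  12 <= 57: advance i (no swap)
  21 <= 57: advance i (no swap)
  41 <= 57: swap -> [12, 21, 41, 73, 40, 17, 94, 57]
  40 <= 57: swap -> [12, 21, 41, 40, 73, 17, 94, 57]
  17 <= 57: swap -> [12, 21, 41, 40, 17, 73, 94, 57]
Place pivot at 5: [12, 21, 41, 40, 17, 57, 94, 73]

Partitioned: [12, 21, 41, 40, 17, 57, 94, 73]


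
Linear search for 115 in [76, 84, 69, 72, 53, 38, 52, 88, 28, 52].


i=0: 76!=115
i=1: 84!=115
i=2: 69!=115
i=3: 72!=115
i=4: 53!=115
i=5: 38!=115
i=6: 52!=115
i=7: 88!=115
i=8: 28!=115
i=9: 52!=115

Not found, 10 comps


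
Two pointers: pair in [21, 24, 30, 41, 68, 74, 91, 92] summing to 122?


lo=0(21)+hi=7(92)=113
lo=1(24)+hi=7(92)=116
lo=2(30)+hi=7(92)=122

Yes: 30+92=122


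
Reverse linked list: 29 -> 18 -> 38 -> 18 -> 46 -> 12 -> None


Step 1: curr=29, set curr.next=prev(None) | reversed so far: 29
Step 2: curr=18, set curr.next=prev(29) | reversed so far: 18 -> 29
Step 3: curr=38, set curr.next=prev(18) | reversed so far: 38 -> 18 -> 29
Step 4: curr=18, set curr.next=prev(38) | reversed so far: 18 -> 38 -> 18 -> 29
Step 5: curr=46, set curr.next=prev(18) | reversed so far: 46 -> 18 -> 38 -> 18 -> 29
Step 6: curr=12, set curr.next=prev(46) | reversed so far: 12 -> 46 -> 18 -> 38 -> 18 -> 29

12 -> 46 -> 18 -> 38 -> 18 -> 29 -> None


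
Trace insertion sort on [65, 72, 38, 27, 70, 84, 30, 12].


Initial: [65, 72, 38, 27, 70, 84, 30, 12]
Insert 72: [65, 72, 38, 27, 70, 84, 30, 12]
Insert 38: [38, 65, 72, 27, 70, 84, 30, 12]
Insert 27: [27, 38, 65, 72, 70, 84, 30, 12]
Insert 70: [27, 38, 65, 70, 72, 84, 30, 12]
Insert 84: [27, 38, 65, 70, 72, 84, 30, 12]
Insert 30: [27, 30, 38, 65, 70, 72, 84, 12]
Insert 12: [12, 27, 30, 38, 65, 70, 72, 84]

Sorted: [12, 27, 30, 38, 65, 70, 72, 84]


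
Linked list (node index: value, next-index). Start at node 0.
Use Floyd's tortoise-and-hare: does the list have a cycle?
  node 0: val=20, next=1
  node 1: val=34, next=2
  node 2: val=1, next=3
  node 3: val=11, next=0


Floyd's tortoise (slow, +1) and hare (fast, +2):
  init: slow=0, fast=0
  step 1: slow=1, fast=2
  step 2: slow=2, fast=0
  step 3: slow=3, fast=2
  step 4: slow=0, fast=0
  slow == fast at node 0: cycle detected

Cycle: yes


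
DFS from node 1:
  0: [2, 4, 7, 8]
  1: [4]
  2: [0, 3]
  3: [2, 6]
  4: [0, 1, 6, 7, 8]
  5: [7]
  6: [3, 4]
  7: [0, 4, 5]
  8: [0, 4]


Visit 1, push [4]
Visit 4, push [8, 7, 6, 0]
Visit 0, push [8, 7, 2]
Visit 2, push [3]
Visit 3, push [6]
Visit 6, push []
Visit 7, push [5]
Visit 5, push []
Visit 8, push []

DFS order: [1, 4, 0, 2, 3, 6, 7, 5, 8]


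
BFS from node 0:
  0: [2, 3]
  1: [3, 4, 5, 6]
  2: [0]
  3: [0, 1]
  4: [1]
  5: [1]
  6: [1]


Visit 0, enqueue [2, 3]
Visit 2, enqueue []
Visit 3, enqueue [1]
Visit 1, enqueue [4, 5, 6]
Visit 4, enqueue []
Visit 5, enqueue []
Visit 6, enqueue []

BFS order: [0, 2, 3, 1, 4, 5, 6]


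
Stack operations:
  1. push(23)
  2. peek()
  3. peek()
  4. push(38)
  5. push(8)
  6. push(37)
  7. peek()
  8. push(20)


push(23) -> [23]
peek()->23
peek()->23
push(38) -> [23, 38]
push(8) -> [23, 38, 8]
push(37) -> [23, 38, 8, 37]
peek()->37
push(20) -> [23, 38, 8, 37, 20]

Final stack: [23, 38, 8, 37, 20]


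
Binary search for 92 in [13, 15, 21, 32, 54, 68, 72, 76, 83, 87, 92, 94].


Step 1: lo=0, hi=11, mid=5, val=68
Step 2: lo=6, hi=11, mid=8, val=83
Step 3: lo=9, hi=11, mid=10, val=92

Found at index 10


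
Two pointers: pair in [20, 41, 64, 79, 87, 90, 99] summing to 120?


lo=0(20)+hi=6(99)=119
lo=1(41)+hi=6(99)=140
lo=1(41)+hi=5(90)=131
lo=1(41)+hi=4(87)=128
lo=1(41)+hi=3(79)=120

Yes: 41+79=120


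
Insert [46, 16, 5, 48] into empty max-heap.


Insert 46: [46]
Insert 16: [46, 16]
Insert 5: [46, 16, 5]
Insert 48: [48, 46, 5, 16]

Final heap: [48, 46, 5, 16]


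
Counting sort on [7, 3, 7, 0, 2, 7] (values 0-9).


Input: [7, 3, 7, 0, 2, 7]
Counts: [1, 0, 1, 1, 0, 0, 0, 3, 0, 0]

Sorted: [0, 2, 3, 7, 7, 7]


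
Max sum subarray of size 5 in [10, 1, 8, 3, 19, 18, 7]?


[0:5]: 41
[1:6]: 49
[2:7]: 55

Max: 55 at [2:7]


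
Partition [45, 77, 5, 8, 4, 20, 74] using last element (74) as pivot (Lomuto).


Pivot: 74
  45 <= 74: advance i (no swap)
  5 <= 74: swap -> [45, 5, 77, 8, 4, 20, 74]
  8 <= 74: swap -> [45, 5, 8, 77, 4, 20, 74]
  4 <= 74: swap -> [45, 5, 8, 4, 77, 20, 74]
  20 <= 74: swap -> [45, 5, 8, 4, 20, 77, 74]
Place pivot at 5: [45, 5, 8, 4, 20, 74, 77]

Partitioned: [45, 5, 8, 4, 20, 74, 77]


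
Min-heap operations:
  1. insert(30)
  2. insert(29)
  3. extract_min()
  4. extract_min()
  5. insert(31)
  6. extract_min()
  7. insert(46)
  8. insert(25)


insert(30) -> [30]
insert(29) -> [29, 30]
extract_min()->29, [30]
extract_min()->30, []
insert(31) -> [31]
extract_min()->31, []
insert(46) -> [46]
insert(25) -> [25, 46]

Final heap: [25, 46]


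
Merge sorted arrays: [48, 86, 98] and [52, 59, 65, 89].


Take 48 from A
Take 52 from B
Take 59 from B
Take 65 from B
Take 86 from A
Take 89 from B

Merged: [48, 52, 59, 65, 86, 89, 98]


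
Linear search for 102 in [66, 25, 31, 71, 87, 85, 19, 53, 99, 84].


i=0: 66!=102
i=1: 25!=102
i=2: 31!=102
i=3: 71!=102
i=4: 87!=102
i=5: 85!=102
i=6: 19!=102
i=7: 53!=102
i=8: 99!=102
i=9: 84!=102

Not found, 10 comps


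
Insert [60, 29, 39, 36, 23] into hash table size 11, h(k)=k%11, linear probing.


Insert 60: h=5 -> slot 5
Insert 29: h=7 -> slot 7
Insert 39: h=6 -> slot 6
Insert 36: h=3 -> slot 3
Insert 23: h=1 -> slot 1

Table: [None, 23, None, 36, None, 60, 39, 29, None, None, None]


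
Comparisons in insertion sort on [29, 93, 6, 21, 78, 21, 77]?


Algorithm: insertion sort
Input: [29, 93, 6, 21, 78, 21, 77]
Sorted: [6, 21, 21, 29, 77, 78, 93]

15


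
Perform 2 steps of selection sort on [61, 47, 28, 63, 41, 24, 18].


Initial: [61, 47, 28, 63, 41, 24, 18]
Step 1: min=18 at 6
  Swap: [18, 47, 28, 63, 41, 24, 61]
Step 2: min=24 at 5
  Swap: [18, 24, 28, 63, 41, 47, 61]

After 2 steps: [18, 24, 28, 63, 41, 47, 61]


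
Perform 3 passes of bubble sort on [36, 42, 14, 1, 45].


Initial: [36, 42, 14, 1, 45]
Pass 1: [36, 14, 1, 42, 45] (2 swaps)
Pass 2: [14, 1, 36, 42, 45] (2 swaps)
Pass 3: [1, 14, 36, 42, 45] (1 swaps)

After 3 passes: [1, 14, 36, 42, 45]


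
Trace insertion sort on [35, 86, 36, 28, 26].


Initial: [35, 86, 36, 28, 26]
Insert 86: [35, 86, 36, 28, 26]
Insert 36: [35, 36, 86, 28, 26]
Insert 28: [28, 35, 36, 86, 26]
Insert 26: [26, 28, 35, 36, 86]

Sorted: [26, 28, 35, 36, 86]


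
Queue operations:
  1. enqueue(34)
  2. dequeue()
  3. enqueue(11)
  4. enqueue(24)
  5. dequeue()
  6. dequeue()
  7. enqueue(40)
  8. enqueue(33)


enqueue(34) -> [34]
dequeue()->34, []
enqueue(11) -> [11]
enqueue(24) -> [11, 24]
dequeue()->11, [24]
dequeue()->24, []
enqueue(40) -> [40]
enqueue(33) -> [40, 33]

Final queue: [40, 33]


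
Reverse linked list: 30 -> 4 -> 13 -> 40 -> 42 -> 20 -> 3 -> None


Step 1: curr=30, set curr.next=prev(None) | reversed so far: 30
Step 2: curr=4, set curr.next=prev(30) | reversed so far: 4 -> 30
Step 3: curr=13, set curr.next=prev(4) | reversed so far: 13 -> 4 -> 30
Step 4: curr=40, set curr.next=prev(13) | reversed so far: 40 -> 13 -> 4 -> 30
Step 5: curr=42, set curr.next=prev(40) | reversed so far: 42 -> 40 -> 13 -> 4 -> 30
Step 6: curr=20, set curr.next=prev(42) | reversed so far: 20 -> 42 -> 40 -> 13 -> 4 -> 30
Step 7: curr=3, set curr.next=prev(20) | reversed so far: 3 -> 20 -> 42 -> 40 -> 13 -> 4 -> 30

3 -> 20 -> 42 -> 40 -> 13 -> 4 -> 30 -> None


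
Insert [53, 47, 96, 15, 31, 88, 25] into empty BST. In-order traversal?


Insert 53: root
Insert 47: L from 53
Insert 96: R from 53
Insert 15: L from 53 -> L from 47
Insert 31: L from 53 -> L from 47 -> R from 15
Insert 88: R from 53 -> L from 96
Insert 25: L from 53 -> L from 47 -> R from 15 -> L from 31

In-order: [15, 25, 31, 47, 53, 88, 96]


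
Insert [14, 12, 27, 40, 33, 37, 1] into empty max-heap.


Insert 14: [14]
Insert 12: [14, 12]
Insert 27: [27, 12, 14]
Insert 40: [40, 27, 14, 12]
Insert 33: [40, 33, 14, 12, 27]
Insert 37: [40, 33, 37, 12, 27, 14]
Insert 1: [40, 33, 37, 12, 27, 14, 1]

Final heap: [40, 33, 37, 12, 27, 14, 1]


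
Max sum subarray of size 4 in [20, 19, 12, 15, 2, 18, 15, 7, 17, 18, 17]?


[0:4]: 66
[1:5]: 48
[2:6]: 47
[3:7]: 50
[4:8]: 42
[5:9]: 57
[6:10]: 57
[7:11]: 59

Max: 66 at [0:4]


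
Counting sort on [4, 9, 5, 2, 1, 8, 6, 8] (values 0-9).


Input: [4, 9, 5, 2, 1, 8, 6, 8]
Counts: [0, 1, 1, 0, 1, 1, 1, 0, 2, 1]

Sorted: [1, 2, 4, 5, 6, 8, 8, 9]


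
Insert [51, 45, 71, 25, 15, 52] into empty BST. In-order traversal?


Insert 51: root
Insert 45: L from 51
Insert 71: R from 51
Insert 25: L from 51 -> L from 45
Insert 15: L from 51 -> L from 45 -> L from 25
Insert 52: R from 51 -> L from 71

In-order: [15, 25, 45, 51, 52, 71]


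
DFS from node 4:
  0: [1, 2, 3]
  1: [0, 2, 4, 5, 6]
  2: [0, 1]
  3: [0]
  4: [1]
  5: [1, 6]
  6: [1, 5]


Visit 4, push [1]
Visit 1, push [6, 5, 2, 0]
Visit 0, push [3, 2]
Visit 2, push []
Visit 3, push []
Visit 5, push [6]
Visit 6, push []

DFS order: [4, 1, 0, 2, 3, 5, 6]


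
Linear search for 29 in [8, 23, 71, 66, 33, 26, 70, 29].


i=0: 8!=29
i=1: 23!=29
i=2: 71!=29
i=3: 66!=29
i=4: 33!=29
i=5: 26!=29
i=6: 70!=29
i=7: 29==29 found!

Found at 7, 8 comps


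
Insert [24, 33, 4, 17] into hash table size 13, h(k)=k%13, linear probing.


Insert 24: h=11 -> slot 11
Insert 33: h=7 -> slot 7
Insert 4: h=4 -> slot 4
Insert 17: h=4, 1 probes -> slot 5

Table: [None, None, None, None, 4, 17, None, 33, None, None, None, 24, None]


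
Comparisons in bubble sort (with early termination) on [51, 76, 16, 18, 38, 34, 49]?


Algorithm: bubble sort (with early termination)
Input: [51, 76, 16, 18, 38, 34, 49]
Sorted: [16, 18, 34, 38, 49, 51, 76]

18


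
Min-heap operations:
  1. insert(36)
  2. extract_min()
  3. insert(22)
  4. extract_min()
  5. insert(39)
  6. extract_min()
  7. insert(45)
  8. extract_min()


insert(36) -> [36]
extract_min()->36, []
insert(22) -> [22]
extract_min()->22, []
insert(39) -> [39]
extract_min()->39, []
insert(45) -> [45]
extract_min()->45, []

Final heap: []


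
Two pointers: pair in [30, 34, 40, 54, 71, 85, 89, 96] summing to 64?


lo=0(30)+hi=7(96)=126
lo=0(30)+hi=6(89)=119
lo=0(30)+hi=5(85)=115
lo=0(30)+hi=4(71)=101
lo=0(30)+hi=3(54)=84
lo=0(30)+hi=2(40)=70
lo=0(30)+hi=1(34)=64

Yes: 30+34=64


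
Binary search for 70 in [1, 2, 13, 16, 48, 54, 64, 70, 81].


Step 1: lo=0, hi=8, mid=4, val=48
Step 2: lo=5, hi=8, mid=6, val=64
Step 3: lo=7, hi=8, mid=7, val=70

Found at index 7


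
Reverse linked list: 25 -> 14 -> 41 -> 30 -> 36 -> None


Step 1: curr=25, set curr.next=prev(None) | reversed so far: 25
Step 2: curr=14, set curr.next=prev(25) | reversed so far: 14 -> 25
Step 3: curr=41, set curr.next=prev(14) | reversed so far: 41 -> 14 -> 25
Step 4: curr=30, set curr.next=prev(41) | reversed so far: 30 -> 41 -> 14 -> 25
Step 5: curr=36, set curr.next=prev(30) | reversed so far: 36 -> 30 -> 41 -> 14 -> 25

36 -> 30 -> 41 -> 14 -> 25 -> None


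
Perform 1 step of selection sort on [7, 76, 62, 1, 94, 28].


Initial: [7, 76, 62, 1, 94, 28]
Step 1: min=1 at 3
  Swap: [1, 76, 62, 7, 94, 28]

After 1 step: [1, 76, 62, 7, 94, 28]


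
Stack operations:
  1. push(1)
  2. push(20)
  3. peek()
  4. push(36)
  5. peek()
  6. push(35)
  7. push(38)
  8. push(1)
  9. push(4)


push(1) -> [1]
push(20) -> [1, 20]
peek()->20
push(36) -> [1, 20, 36]
peek()->36
push(35) -> [1, 20, 36, 35]
push(38) -> [1, 20, 36, 35, 38]
push(1) -> [1, 20, 36, 35, 38, 1]
push(4) -> [1, 20, 36, 35, 38, 1, 4]

Final stack: [1, 20, 36, 35, 38, 1, 4]


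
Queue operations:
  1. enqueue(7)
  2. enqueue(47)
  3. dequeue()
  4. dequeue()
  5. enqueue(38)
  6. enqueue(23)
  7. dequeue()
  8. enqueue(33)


enqueue(7) -> [7]
enqueue(47) -> [7, 47]
dequeue()->7, [47]
dequeue()->47, []
enqueue(38) -> [38]
enqueue(23) -> [38, 23]
dequeue()->38, [23]
enqueue(33) -> [23, 33]

Final queue: [23, 33]


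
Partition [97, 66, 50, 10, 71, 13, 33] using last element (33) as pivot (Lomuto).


Pivot: 33
  10 <= 33: swap -> [10, 66, 50, 97, 71, 13, 33]
  13 <= 33: swap -> [10, 13, 50, 97, 71, 66, 33]
Place pivot at 2: [10, 13, 33, 97, 71, 66, 50]

Partitioned: [10, 13, 33, 97, 71, 66, 50]


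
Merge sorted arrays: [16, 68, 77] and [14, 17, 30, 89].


Take 14 from B
Take 16 from A
Take 17 from B
Take 30 from B
Take 68 from A
Take 77 from A

Merged: [14, 16, 17, 30, 68, 77, 89]


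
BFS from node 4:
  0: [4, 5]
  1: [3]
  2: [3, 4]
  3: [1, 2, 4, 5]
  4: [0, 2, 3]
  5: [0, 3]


Visit 4, enqueue [0, 2, 3]
Visit 0, enqueue [5]
Visit 2, enqueue []
Visit 3, enqueue [1]
Visit 5, enqueue []
Visit 1, enqueue []

BFS order: [4, 0, 2, 3, 5, 1]


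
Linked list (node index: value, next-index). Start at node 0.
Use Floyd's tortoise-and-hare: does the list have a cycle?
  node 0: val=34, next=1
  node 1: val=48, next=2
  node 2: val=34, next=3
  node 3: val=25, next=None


Floyd's tortoise (slow, +1) and hare (fast, +2):
  init: slow=0, fast=0
  step 1: slow=1, fast=2
  step 2: fast 2->3->None, no cycle

Cycle: no


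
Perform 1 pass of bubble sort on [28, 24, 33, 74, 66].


Initial: [28, 24, 33, 74, 66]
Pass 1: [24, 28, 33, 66, 74] (2 swaps)

After 1 pass: [24, 28, 33, 66, 74]


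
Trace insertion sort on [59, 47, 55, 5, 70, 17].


Initial: [59, 47, 55, 5, 70, 17]
Insert 47: [47, 59, 55, 5, 70, 17]
Insert 55: [47, 55, 59, 5, 70, 17]
Insert 5: [5, 47, 55, 59, 70, 17]
Insert 70: [5, 47, 55, 59, 70, 17]
Insert 17: [5, 17, 47, 55, 59, 70]

Sorted: [5, 17, 47, 55, 59, 70]


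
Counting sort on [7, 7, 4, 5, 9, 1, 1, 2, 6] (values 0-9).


Input: [7, 7, 4, 5, 9, 1, 1, 2, 6]
Counts: [0, 2, 1, 0, 1, 1, 1, 2, 0, 1]

Sorted: [1, 1, 2, 4, 5, 6, 7, 7, 9]


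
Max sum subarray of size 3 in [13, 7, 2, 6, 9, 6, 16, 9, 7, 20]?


[0:3]: 22
[1:4]: 15
[2:5]: 17
[3:6]: 21
[4:7]: 31
[5:8]: 31
[6:9]: 32
[7:10]: 36

Max: 36 at [7:10]


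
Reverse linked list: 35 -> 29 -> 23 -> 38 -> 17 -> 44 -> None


Step 1: curr=35, set curr.next=prev(None) | reversed so far: 35
Step 2: curr=29, set curr.next=prev(35) | reversed so far: 29 -> 35
Step 3: curr=23, set curr.next=prev(29) | reversed so far: 23 -> 29 -> 35
Step 4: curr=38, set curr.next=prev(23) | reversed so far: 38 -> 23 -> 29 -> 35
Step 5: curr=17, set curr.next=prev(38) | reversed so far: 17 -> 38 -> 23 -> 29 -> 35
Step 6: curr=44, set curr.next=prev(17) | reversed so far: 44 -> 17 -> 38 -> 23 -> 29 -> 35

44 -> 17 -> 38 -> 23 -> 29 -> 35 -> None


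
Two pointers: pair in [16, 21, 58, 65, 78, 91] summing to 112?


lo=0(16)+hi=5(91)=107
lo=1(21)+hi=5(91)=112

Yes: 21+91=112


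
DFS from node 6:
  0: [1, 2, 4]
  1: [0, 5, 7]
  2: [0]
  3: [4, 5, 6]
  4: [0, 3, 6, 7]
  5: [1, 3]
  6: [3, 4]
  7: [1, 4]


Visit 6, push [4, 3]
Visit 3, push [5, 4]
Visit 4, push [7, 0]
Visit 0, push [2, 1]
Visit 1, push [7, 5]
Visit 5, push []
Visit 7, push []
Visit 2, push []

DFS order: [6, 3, 4, 0, 1, 5, 7, 2]


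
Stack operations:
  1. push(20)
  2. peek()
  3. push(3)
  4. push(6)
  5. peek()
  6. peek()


push(20) -> [20]
peek()->20
push(3) -> [20, 3]
push(6) -> [20, 3, 6]
peek()->6
peek()->6

Final stack: [20, 3, 6]


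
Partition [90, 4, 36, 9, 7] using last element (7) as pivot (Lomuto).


Pivot: 7
  4 <= 7: swap -> [4, 90, 36, 9, 7]
Place pivot at 1: [4, 7, 36, 9, 90]

Partitioned: [4, 7, 36, 9, 90]


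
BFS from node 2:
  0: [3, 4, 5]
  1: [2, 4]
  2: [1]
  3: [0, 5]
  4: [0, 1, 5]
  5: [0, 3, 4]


Visit 2, enqueue [1]
Visit 1, enqueue [4]
Visit 4, enqueue [0, 5]
Visit 0, enqueue [3]
Visit 5, enqueue []
Visit 3, enqueue []

BFS order: [2, 1, 4, 0, 5, 3]


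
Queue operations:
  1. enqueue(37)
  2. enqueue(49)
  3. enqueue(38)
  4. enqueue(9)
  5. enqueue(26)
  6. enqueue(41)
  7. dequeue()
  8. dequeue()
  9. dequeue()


enqueue(37) -> [37]
enqueue(49) -> [37, 49]
enqueue(38) -> [37, 49, 38]
enqueue(9) -> [37, 49, 38, 9]
enqueue(26) -> [37, 49, 38, 9, 26]
enqueue(41) -> [37, 49, 38, 9, 26, 41]
dequeue()->37, [49, 38, 9, 26, 41]
dequeue()->49, [38, 9, 26, 41]
dequeue()->38, [9, 26, 41]

Final queue: [9, 26, 41]


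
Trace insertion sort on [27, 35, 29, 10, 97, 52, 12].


Initial: [27, 35, 29, 10, 97, 52, 12]
Insert 35: [27, 35, 29, 10, 97, 52, 12]
Insert 29: [27, 29, 35, 10, 97, 52, 12]
Insert 10: [10, 27, 29, 35, 97, 52, 12]
Insert 97: [10, 27, 29, 35, 97, 52, 12]
Insert 52: [10, 27, 29, 35, 52, 97, 12]
Insert 12: [10, 12, 27, 29, 35, 52, 97]

Sorted: [10, 12, 27, 29, 35, 52, 97]


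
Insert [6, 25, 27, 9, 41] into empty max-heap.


Insert 6: [6]
Insert 25: [25, 6]
Insert 27: [27, 6, 25]
Insert 9: [27, 9, 25, 6]
Insert 41: [41, 27, 25, 6, 9]

Final heap: [41, 27, 25, 6, 9]


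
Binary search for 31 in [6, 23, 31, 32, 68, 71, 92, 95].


Step 1: lo=0, hi=7, mid=3, val=32
Step 2: lo=0, hi=2, mid=1, val=23
Step 3: lo=2, hi=2, mid=2, val=31

Found at index 2


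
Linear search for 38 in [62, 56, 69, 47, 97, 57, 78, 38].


i=0: 62!=38
i=1: 56!=38
i=2: 69!=38
i=3: 47!=38
i=4: 97!=38
i=5: 57!=38
i=6: 78!=38
i=7: 38==38 found!

Found at 7, 8 comps


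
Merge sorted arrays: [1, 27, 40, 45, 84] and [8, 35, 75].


Take 1 from A
Take 8 from B
Take 27 from A
Take 35 from B
Take 40 from A
Take 45 from A
Take 75 from B

Merged: [1, 8, 27, 35, 40, 45, 75, 84]


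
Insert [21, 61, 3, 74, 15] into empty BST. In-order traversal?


Insert 21: root
Insert 61: R from 21
Insert 3: L from 21
Insert 74: R from 21 -> R from 61
Insert 15: L from 21 -> R from 3

In-order: [3, 15, 21, 61, 74]


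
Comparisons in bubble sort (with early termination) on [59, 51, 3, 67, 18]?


Algorithm: bubble sort (with early termination)
Input: [59, 51, 3, 67, 18]
Sorted: [3, 18, 51, 59, 67]

10


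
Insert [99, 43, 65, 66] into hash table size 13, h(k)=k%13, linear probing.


Insert 99: h=8 -> slot 8
Insert 43: h=4 -> slot 4
Insert 65: h=0 -> slot 0
Insert 66: h=1 -> slot 1

Table: [65, 66, None, None, 43, None, None, None, 99, None, None, None, None]


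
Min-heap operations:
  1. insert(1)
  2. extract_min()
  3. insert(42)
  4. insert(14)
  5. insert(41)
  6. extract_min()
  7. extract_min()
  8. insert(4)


insert(1) -> [1]
extract_min()->1, []
insert(42) -> [42]
insert(14) -> [14, 42]
insert(41) -> [14, 42, 41]
extract_min()->14, [41, 42]
extract_min()->41, [42]
insert(4) -> [4, 42]

Final heap: [4, 42]


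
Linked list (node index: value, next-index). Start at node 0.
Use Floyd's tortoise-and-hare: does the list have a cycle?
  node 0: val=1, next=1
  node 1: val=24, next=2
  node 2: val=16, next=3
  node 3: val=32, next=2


Floyd's tortoise (slow, +1) and hare (fast, +2):
  init: slow=0, fast=0
  step 1: slow=1, fast=2
  step 2: slow=2, fast=2
  slow == fast at node 2: cycle detected

Cycle: yes


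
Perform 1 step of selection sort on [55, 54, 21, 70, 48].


Initial: [55, 54, 21, 70, 48]
Step 1: min=21 at 2
  Swap: [21, 54, 55, 70, 48]

After 1 step: [21, 54, 55, 70, 48]


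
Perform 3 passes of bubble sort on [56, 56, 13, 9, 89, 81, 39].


Initial: [56, 56, 13, 9, 89, 81, 39]
Pass 1: [56, 13, 9, 56, 81, 39, 89] (4 swaps)
Pass 2: [13, 9, 56, 56, 39, 81, 89] (3 swaps)
Pass 3: [9, 13, 56, 39, 56, 81, 89] (2 swaps)

After 3 passes: [9, 13, 56, 39, 56, 81, 89]


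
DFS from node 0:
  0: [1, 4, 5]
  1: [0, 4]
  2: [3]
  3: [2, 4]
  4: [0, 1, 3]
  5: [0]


Visit 0, push [5, 4, 1]
Visit 1, push [4]
Visit 4, push [3]
Visit 3, push [2]
Visit 2, push []
Visit 5, push []

DFS order: [0, 1, 4, 3, 2, 5]


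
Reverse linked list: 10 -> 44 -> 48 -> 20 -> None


Step 1: curr=10, set curr.next=prev(None) | reversed so far: 10
Step 2: curr=44, set curr.next=prev(10) | reversed so far: 44 -> 10
Step 3: curr=48, set curr.next=prev(44) | reversed so far: 48 -> 44 -> 10
Step 4: curr=20, set curr.next=prev(48) | reversed so far: 20 -> 48 -> 44 -> 10

20 -> 48 -> 44 -> 10 -> None


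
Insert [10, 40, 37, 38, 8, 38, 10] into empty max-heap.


Insert 10: [10]
Insert 40: [40, 10]
Insert 37: [40, 10, 37]
Insert 38: [40, 38, 37, 10]
Insert 8: [40, 38, 37, 10, 8]
Insert 38: [40, 38, 38, 10, 8, 37]
Insert 10: [40, 38, 38, 10, 8, 37, 10]

Final heap: [40, 38, 38, 10, 8, 37, 10]


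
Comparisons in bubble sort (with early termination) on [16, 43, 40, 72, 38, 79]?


Algorithm: bubble sort (with early termination)
Input: [16, 43, 40, 72, 38, 79]
Sorted: [16, 38, 40, 43, 72, 79]

14


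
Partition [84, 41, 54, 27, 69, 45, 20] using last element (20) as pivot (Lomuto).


Pivot: 20
Place pivot at 0: [20, 41, 54, 27, 69, 45, 84]

Partitioned: [20, 41, 54, 27, 69, 45, 84]


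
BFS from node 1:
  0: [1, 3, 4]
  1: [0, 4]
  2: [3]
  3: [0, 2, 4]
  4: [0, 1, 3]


Visit 1, enqueue [0, 4]
Visit 0, enqueue [3]
Visit 4, enqueue []
Visit 3, enqueue [2]
Visit 2, enqueue []

BFS order: [1, 0, 4, 3, 2]


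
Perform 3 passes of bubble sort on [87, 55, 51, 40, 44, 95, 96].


Initial: [87, 55, 51, 40, 44, 95, 96]
Pass 1: [55, 51, 40, 44, 87, 95, 96] (4 swaps)
Pass 2: [51, 40, 44, 55, 87, 95, 96] (3 swaps)
Pass 3: [40, 44, 51, 55, 87, 95, 96] (2 swaps)

After 3 passes: [40, 44, 51, 55, 87, 95, 96]


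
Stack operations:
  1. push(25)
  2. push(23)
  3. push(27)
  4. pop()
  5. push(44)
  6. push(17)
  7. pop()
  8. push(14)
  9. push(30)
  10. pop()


push(25) -> [25]
push(23) -> [25, 23]
push(27) -> [25, 23, 27]
pop()->27, [25, 23]
push(44) -> [25, 23, 44]
push(17) -> [25, 23, 44, 17]
pop()->17, [25, 23, 44]
push(14) -> [25, 23, 44, 14]
push(30) -> [25, 23, 44, 14, 30]
pop()->30, [25, 23, 44, 14]

Final stack: [25, 23, 44, 14]


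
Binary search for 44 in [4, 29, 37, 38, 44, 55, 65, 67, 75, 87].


Step 1: lo=0, hi=9, mid=4, val=44

Found at index 4


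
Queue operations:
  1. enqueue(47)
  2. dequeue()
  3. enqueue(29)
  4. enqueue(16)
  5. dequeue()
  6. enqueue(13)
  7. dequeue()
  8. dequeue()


enqueue(47) -> [47]
dequeue()->47, []
enqueue(29) -> [29]
enqueue(16) -> [29, 16]
dequeue()->29, [16]
enqueue(13) -> [16, 13]
dequeue()->16, [13]
dequeue()->13, []

Final queue: []


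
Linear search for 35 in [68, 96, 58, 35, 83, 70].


i=0: 68!=35
i=1: 96!=35
i=2: 58!=35
i=3: 35==35 found!

Found at 3, 4 comps


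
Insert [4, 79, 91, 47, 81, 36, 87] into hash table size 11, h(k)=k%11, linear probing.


Insert 4: h=4 -> slot 4
Insert 79: h=2 -> slot 2
Insert 91: h=3 -> slot 3
Insert 47: h=3, 2 probes -> slot 5
Insert 81: h=4, 2 probes -> slot 6
Insert 36: h=3, 4 probes -> slot 7
Insert 87: h=10 -> slot 10

Table: [None, None, 79, 91, 4, 47, 81, 36, None, None, 87]


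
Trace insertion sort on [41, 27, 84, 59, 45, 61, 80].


Initial: [41, 27, 84, 59, 45, 61, 80]
Insert 27: [27, 41, 84, 59, 45, 61, 80]
Insert 84: [27, 41, 84, 59, 45, 61, 80]
Insert 59: [27, 41, 59, 84, 45, 61, 80]
Insert 45: [27, 41, 45, 59, 84, 61, 80]
Insert 61: [27, 41, 45, 59, 61, 84, 80]
Insert 80: [27, 41, 45, 59, 61, 80, 84]

Sorted: [27, 41, 45, 59, 61, 80, 84]


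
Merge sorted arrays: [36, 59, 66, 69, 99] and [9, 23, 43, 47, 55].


Take 9 from B
Take 23 from B
Take 36 from A
Take 43 from B
Take 47 from B
Take 55 from B

Merged: [9, 23, 36, 43, 47, 55, 59, 66, 69, 99]


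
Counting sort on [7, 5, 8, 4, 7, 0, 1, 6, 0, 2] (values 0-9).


Input: [7, 5, 8, 4, 7, 0, 1, 6, 0, 2]
Counts: [2, 1, 1, 0, 1, 1, 1, 2, 1, 0]

Sorted: [0, 0, 1, 2, 4, 5, 6, 7, 7, 8]


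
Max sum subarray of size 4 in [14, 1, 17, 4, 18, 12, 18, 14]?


[0:4]: 36
[1:5]: 40
[2:6]: 51
[3:7]: 52
[4:8]: 62

Max: 62 at [4:8]


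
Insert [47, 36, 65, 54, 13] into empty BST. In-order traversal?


Insert 47: root
Insert 36: L from 47
Insert 65: R from 47
Insert 54: R from 47 -> L from 65
Insert 13: L from 47 -> L from 36

In-order: [13, 36, 47, 54, 65]


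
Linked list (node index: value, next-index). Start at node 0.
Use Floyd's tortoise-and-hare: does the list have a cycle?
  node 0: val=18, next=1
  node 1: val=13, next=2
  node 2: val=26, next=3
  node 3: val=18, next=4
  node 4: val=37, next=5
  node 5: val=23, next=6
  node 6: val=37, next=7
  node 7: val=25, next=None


Floyd's tortoise (slow, +1) and hare (fast, +2):
  init: slow=0, fast=0
  step 1: slow=1, fast=2
  step 2: slow=2, fast=4
  step 3: slow=3, fast=6
  step 4: fast 6->7->None, no cycle

Cycle: no


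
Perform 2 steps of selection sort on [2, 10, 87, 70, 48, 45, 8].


Initial: [2, 10, 87, 70, 48, 45, 8]
Step 1: min=2 at 0
  Swap: [2, 10, 87, 70, 48, 45, 8]
Step 2: min=8 at 6
  Swap: [2, 8, 87, 70, 48, 45, 10]

After 2 steps: [2, 8, 87, 70, 48, 45, 10]


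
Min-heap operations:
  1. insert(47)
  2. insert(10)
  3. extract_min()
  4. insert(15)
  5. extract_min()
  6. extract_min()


insert(47) -> [47]
insert(10) -> [10, 47]
extract_min()->10, [47]
insert(15) -> [15, 47]
extract_min()->15, [47]
extract_min()->47, []

Final heap: []


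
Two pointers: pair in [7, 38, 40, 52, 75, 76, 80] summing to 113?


lo=0(7)+hi=6(80)=87
lo=1(38)+hi=6(80)=118
lo=1(38)+hi=5(76)=114
lo=1(38)+hi=4(75)=113

Yes: 38+75=113


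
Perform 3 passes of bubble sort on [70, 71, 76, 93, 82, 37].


Initial: [70, 71, 76, 93, 82, 37]
Pass 1: [70, 71, 76, 82, 37, 93] (2 swaps)
Pass 2: [70, 71, 76, 37, 82, 93] (1 swaps)
Pass 3: [70, 71, 37, 76, 82, 93] (1 swaps)

After 3 passes: [70, 71, 37, 76, 82, 93]


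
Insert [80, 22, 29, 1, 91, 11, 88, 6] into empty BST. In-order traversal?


Insert 80: root
Insert 22: L from 80
Insert 29: L from 80 -> R from 22
Insert 1: L from 80 -> L from 22
Insert 91: R from 80
Insert 11: L from 80 -> L from 22 -> R from 1
Insert 88: R from 80 -> L from 91
Insert 6: L from 80 -> L from 22 -> R from 1 -> L from 11

In-order: [1, 6, 11, 22, 29, 80, 88, 91]


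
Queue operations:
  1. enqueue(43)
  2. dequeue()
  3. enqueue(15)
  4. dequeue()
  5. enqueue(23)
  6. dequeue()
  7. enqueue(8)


enqueue(43) -> [43]
dequeue()->43, []
enqueue(15) -> [15]
dequeue()->15, []
enqueue(23) -> [23]
dequeue()->23, []
enqueue(8) -> [8]

Final queue: [8]


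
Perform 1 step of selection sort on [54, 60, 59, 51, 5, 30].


Initial: [54, 60, 59, 51, 5, 30]
Step 1: min=5 at 4
  Swap: [5, 60, 59, 51, 54, 30]

After 1 step: [5, 60, 59, 51, 54, 30]


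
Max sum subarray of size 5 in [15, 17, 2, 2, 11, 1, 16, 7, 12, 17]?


[0:5]: 47
[1:6]: 33
[2:7]: 32
[3:8]: 37
[4:9]: 47
[5:10]: 53

Max: 53 at [5:10]


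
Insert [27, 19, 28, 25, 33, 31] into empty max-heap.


Insert 27: [27]
Insert 19: [27, 19]
Insert 28: [28, 19, 27]
Insert 25: [28, 25, 27, 19]
Insert 33: [33, 28, 27, 19, 25]
Insert 31: [33, 28, 31, 19, 25, 27]

Final heap: [33, 28, 31, 19, 25, 27]


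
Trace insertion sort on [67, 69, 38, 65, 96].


Initial: [67, 69, 38, 65, 96]
Insert 69: [67, 69, 38, 65, 96]
Insert 38: [38, 67, 69, 65, 96]
Insert 65: [38, 65, 67, 69, 96]
Insert 96: [38, 65, 67, 69, 96]

Sorted: [38, 65, 67, 69, 96]


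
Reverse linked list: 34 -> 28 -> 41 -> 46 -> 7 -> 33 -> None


Step 1: curr=34, set curr.next=prev(None) | reversed so far: 34
Step 2: curr=28, set curr.next=prev(34) | reversed so far: 28 -> 34
Step 3: curr=41, set curr.next=prev(28) | reversed so far: 41 -> 28 -> 34
Step 4: curr=46, set curr.next=prev(41) | reversed so far: 46 -> 41 -> 28 -> 34
Step 5: curr=7, set curr.next=prev(46) | reversed so far: 7 -> 46 -> 41 -> 28 -> 34
Step 6: curr=33, set curr.next=prev(7) | reversed so far: 33 -> 7 -> 46 -> 41 -> 28 -> 34

33 -> 7 -> 46 -> 41 -> 28 -> 34 -> None


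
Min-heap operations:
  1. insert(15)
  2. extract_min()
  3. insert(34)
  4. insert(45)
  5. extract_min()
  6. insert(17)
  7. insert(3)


insert(15) -> [15]
extract_min()->15, []
insert(34) -> [34]
insert(45) -> [34, 45]
extract_min()->34, [45]
insert(17) -> [17, 45]
insert(3) -> [3, 45, 17]

Final heap: [3, 45, 17]


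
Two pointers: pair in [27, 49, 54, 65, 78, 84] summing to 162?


lo=0(27)+hi=5(84)=111
lo=1(49)+hi=5(84)=133
lo=2(54)+hi=5(84)=138
lo=3(65)+hi=5(84)=149
lo=4(78)+hi=5(84)=162

Yes: 78+84=162


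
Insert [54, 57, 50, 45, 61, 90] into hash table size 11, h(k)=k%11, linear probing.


Insert 54: h=10 -> slot 10
Insert 57: h=2 -> slot 2
Insert 50: h=6 -> slot 6
Insert 45: h=1 -> slot 1
Insert 61: h=6, 1 probes -> slot 7
Insert 90: h=2, 1 probes -> slot 3

Table: [None, 45, 57, 90, None, None, 50, 61, None, None, 54]


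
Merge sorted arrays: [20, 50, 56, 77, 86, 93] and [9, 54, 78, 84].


Take 9 from B
Take 20 from A
Take 50 from A
Take 54 from B
Take 56 from A
Take 77 from A
Take 78 from B
Take 84 from B

Merged: [9, 20, 50, 54, 56, 77, 78, 84, 86, 93]


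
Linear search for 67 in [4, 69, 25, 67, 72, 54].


i=0: 4!=67
i=1: 69!=67
i=2: 25!=67
i=3: 67==67 found!

Found at 3, 4 comps


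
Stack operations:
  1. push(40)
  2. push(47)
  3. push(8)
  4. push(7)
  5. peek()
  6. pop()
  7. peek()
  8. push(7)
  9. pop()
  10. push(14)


push(40) -> [40]
push(47) -> [40, 47]
push(8) -> [40, 47, 8]
push(7) -> [40, 47, 8, 7]
peek()->7
pop()->7, [40, 47, 8]
peek()->8
push(7) -> [40, 47, 8, 7]
pop()->7, [40, 47, 8]
push(14) -> [40, 47, 8, 14]

Final stack: [40, 47, 8, 14]


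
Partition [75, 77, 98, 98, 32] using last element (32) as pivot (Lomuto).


Pivot: 32
Place pivot at 0: [32, 77, 98, 98, 75]

Partitioned: [32, 77, 98, 98, 75]


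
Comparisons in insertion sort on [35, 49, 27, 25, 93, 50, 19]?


Algorithm: insertion sort
Input: [35, 49, 27, 25, 93, 50, 19]
Sorted: [19, 25, 27, 35, 49, 50, 93]

15


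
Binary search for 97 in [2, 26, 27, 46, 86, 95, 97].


Step 1: lo=0, hi=6, mid=3, val=46
Step 2: lo=4, hi=6, mid=5, val=95
Step 3: lo=6, hi=6, mid=6, val=97

Found at index 6


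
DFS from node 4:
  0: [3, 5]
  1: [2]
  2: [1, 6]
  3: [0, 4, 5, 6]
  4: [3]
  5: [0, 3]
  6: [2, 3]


Visit 4, push [3]
Visit 3, push [6, 5, 0]
Visit 0, push [5]
Visit 5, push []
Visit 6, push [2]
Visit 2, push [1]
Visit 1, push []

DFS order: [4, 3, 0, 5, 6, 2, 1]


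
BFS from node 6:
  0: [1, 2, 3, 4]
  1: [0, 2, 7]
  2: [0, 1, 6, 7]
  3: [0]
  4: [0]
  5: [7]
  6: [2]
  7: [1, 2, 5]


Visit 6, enqueue [2]
Visit 2, enqueue [0, 1, 7]
Visit 0, enqueue [3, 4]
Visit 1, enqueue []
Visit 7, enqueue [5]
Visit 3, enqueue []
Visit 4, enqueue []
Visit 5, enqueue []

BFS order: [6, 2, 0, 1, 7, 3, 4, 5]


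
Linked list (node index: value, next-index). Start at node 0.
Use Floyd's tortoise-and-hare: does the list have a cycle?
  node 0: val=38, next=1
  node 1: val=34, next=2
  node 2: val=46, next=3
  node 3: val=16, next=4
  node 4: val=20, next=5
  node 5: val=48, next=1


Floyd's tortoise (slow, +1) and hare (fast, +2):
  init: slow=0, fast=0
  step 1: slow=1, fast=2
  step 2: slow=2, fast=4
  step 3: slow=3, fast=1
  step 4: slow=4, fast=3
  step 5: slow=5, fast=5
  slow == fast at node 5: cycle detected

Cycle: yes


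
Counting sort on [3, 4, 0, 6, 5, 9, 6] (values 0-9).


Input: [3, 4, 0, 6, 5, 9, 6]
Counts: [1, 0, 0, 1, 1, 1, 2, 0, 0, 1]

Sorted: [0, 3, 4, 5, 6, 6, 9]


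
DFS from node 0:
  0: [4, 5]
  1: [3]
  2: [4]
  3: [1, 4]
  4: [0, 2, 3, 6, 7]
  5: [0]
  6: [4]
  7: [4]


Visit 0, push [5, 4]
Visit 4, push [7, 6, 3, 2]
Visit 2, push []
Visit 3, push [1]
Visit 1, push []
Visit 6, push []
Visit 7, push []
Visit 5, push []

DFS order: [0, 4, 2, 3, 1, 6, 7, 5]


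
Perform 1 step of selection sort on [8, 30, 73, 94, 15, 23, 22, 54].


Initial: [8, 30, 73, 94, 15, 23, 22, 54]
Step 1: min=8 at 0
  Swap: [8, 30, 73, 94, 15, 23, 22, 54]

After 1 step: [8, 30, 73, 94, 15, 23, 22, 54]


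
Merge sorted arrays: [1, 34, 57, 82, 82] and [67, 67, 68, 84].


Take 1 from A
Take 34 from A
Take 57 from A
Take 67 from B
Take 67 from B
Take 68 from B
Take 82 from A
Take 82 from A

Merged: [1, 34, 57, 67, 67, 68, 82, 82, 84]


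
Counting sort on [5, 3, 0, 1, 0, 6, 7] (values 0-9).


Input: [5, 3, 0, 1, 0, 6, 7]
Counts: [2, 1, 0, 1, 0, 1, 1, 1, 0, 0]

Sorted: [0, 0, 1, 3, 5, 6, 7]


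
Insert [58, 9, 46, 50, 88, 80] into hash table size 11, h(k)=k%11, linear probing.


Insert 58: h=3 -> slot 3
Insert 9: h=9 -> slot 9
Insert 46: h=2 -> slot 2
Insert 50: h=6 -> slot 6
Insert 88: h=0 -> slot 0
Insert 80: h=3, 1 probes -> slot 4

Table: [88, None, 46, 58, 80, None, 50, None, None, 9, None]


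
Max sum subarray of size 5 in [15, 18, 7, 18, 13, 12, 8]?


[0:5]: 71
[1:6]: 68
[2:7]: 58

Max: 71 at [0:5]


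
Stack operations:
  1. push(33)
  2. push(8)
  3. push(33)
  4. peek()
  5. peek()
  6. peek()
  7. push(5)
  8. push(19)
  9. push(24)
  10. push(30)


push(33) -> [33]
push(8) -> [33, 8]
push(33) -> [33, 8, 33]
peek()->33
peek()->33
peek()->33
push(5) -> [33, 8, 33, 5]
push(19) -> [33, 8, 33, 5, 19]
push(24) -> [33, 8, 33, 5, 19, 24]
push(30) -> [33, 8, 33, 5, 19, 24, 30]

Final stack: [33, 8, 33, 5, 19, 24, 30]


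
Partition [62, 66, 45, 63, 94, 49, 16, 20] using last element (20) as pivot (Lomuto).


Pivot: 20
  16 <= 20: swap -> [16, 66, 45, 63, 94, 49, 62, 20]
Place pivot at 1: [16, 20, 45, 63, 94, 49, 62, 66]

Partitioned: [16, 20, 45, 63, 94, 49, 62, 66]


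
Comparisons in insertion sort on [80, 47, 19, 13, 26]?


Algorithm: insertion sort
Input: [80, 47, 19, 13, 26]
Sorted: [13, 19, 26, 47, 80]

9


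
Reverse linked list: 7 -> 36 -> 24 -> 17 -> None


Step 1: curr=7, set curr.next=prev(None) | reversed so far: 7
Step 2: curr=36, set curr.next=prev(7) | reversed so far: 36 -> 7
Step 3: curr=24, set curr.next=prev(36) | reversed so far: 24 -> 36 -> 7
Step 4: curr=17, set curr.next=prev(24) | reversed so far: 17 -> 24 -> 36 -> 7

17 -> 24 -> 36 -> 7 -> None


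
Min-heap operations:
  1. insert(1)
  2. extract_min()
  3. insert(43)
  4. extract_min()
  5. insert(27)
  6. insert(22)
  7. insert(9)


insert(1) -> [1]
extract_min()->1, []
insert(43) -> [43]
extract_min()->43, []
insert(27) -> [27]
insert(22) -> [22, 27]
insert(9) -> [9, 27, 22]

Final heap: [9, 27, 22]


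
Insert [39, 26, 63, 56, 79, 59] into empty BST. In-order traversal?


Insert 39: root
Insert 26: L from 39
Insert 63: R from 39
Insert 56: R from 39 -> L from 63
Insert 79: R from 39 -> R from 63
Insert 59: R from 39 -> L from 63 -> R from 56

In-order: [26, 39, 56, 59, 63, 79]


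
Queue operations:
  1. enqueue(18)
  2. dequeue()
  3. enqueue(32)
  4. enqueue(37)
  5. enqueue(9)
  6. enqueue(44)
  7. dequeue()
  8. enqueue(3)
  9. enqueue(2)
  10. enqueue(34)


enqueue(18) -> [18]
dequeue()->18, []
enqueue(32) -> [32]
enqueue(37) -> [32, 37]
enqueue(9) -> [32, 37, 9]
enqueue(44) -> [32, 37, 9, 44]
dequeue()->32, [37, 9, 44]
enqueue(3) -> [37, 9, 44, 3]
enqueue(2) -> [37, 9, 44, 3, 2]
enqueue(34) -> [37, 9, 44, 3, 2, 34]

Final queue: [37, 9, 44, 3, 2, 34]


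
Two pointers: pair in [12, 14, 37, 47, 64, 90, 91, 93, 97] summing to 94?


lo=0(12)+hi=8(97)=109
lo=0(12)+hi=7(93)=105
lo=0(12)+hi=6(91)=103
lo=0(12)+hi=5(90)=102
lo=0(12)+hi=4(64)=76
lo=1(14)+hi=4(64)=78
lo=2(37)+hi=4(64)=101
lo=2(37)+hi=3(47)=84

No pair found


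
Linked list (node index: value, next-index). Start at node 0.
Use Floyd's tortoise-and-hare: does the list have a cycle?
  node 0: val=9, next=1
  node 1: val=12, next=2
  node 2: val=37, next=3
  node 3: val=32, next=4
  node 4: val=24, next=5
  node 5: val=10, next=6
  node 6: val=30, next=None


Floyd's tortoise (slow, +1) and hare (fast, +2):
  init: slow=0, fast=0
  step 1: slow=1, fast=2
  step 2: slow=2, fast=4
  step 3: slow=3, fast=6
  step 4: fast -> None, no cycle

Cycle: no
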